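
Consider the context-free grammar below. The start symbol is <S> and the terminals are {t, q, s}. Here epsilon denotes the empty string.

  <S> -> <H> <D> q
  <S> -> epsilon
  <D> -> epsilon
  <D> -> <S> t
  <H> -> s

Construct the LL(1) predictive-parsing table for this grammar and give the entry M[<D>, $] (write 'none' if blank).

none

FIRST(<H>) = {s}
FIRST(<S>) = {epsilon, s}  (via <H> <D> q)
FIRST(<D>) = {epsilon, s, t}  (via <S> t)
FOLLOW(<S>) includes $ since <S> is the start symbol.
FOLLOW(<D>): in <S>-><H> <D> q, <D> is followed by q with FIRST {q}. Thus FOLLOW(<D>) = {q}.
For <D> -> epsilon: FIRST(epsilon) = {epsilon}, so it goes in M[<D>, t] for t ∈ {}; since epsilon ∈ FIRST, also for every t ∈ FOLLOW(<D>) = {q}.
For <D> -> <S> t: FIRST(<S> t) = {s, t}, so it goes in M[<D>, t] for t ∈ {s, t}.
None of these place a production in M[<D>, $].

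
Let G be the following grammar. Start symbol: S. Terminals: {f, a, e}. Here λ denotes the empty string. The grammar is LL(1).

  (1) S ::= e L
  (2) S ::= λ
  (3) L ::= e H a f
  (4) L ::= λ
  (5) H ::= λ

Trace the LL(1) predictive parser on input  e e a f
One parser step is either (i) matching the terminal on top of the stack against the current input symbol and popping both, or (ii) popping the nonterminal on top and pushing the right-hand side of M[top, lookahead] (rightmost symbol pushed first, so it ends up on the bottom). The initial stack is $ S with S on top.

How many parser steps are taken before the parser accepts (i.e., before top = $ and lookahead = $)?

7

     Stack      Input      Action
  1  $ S        e e a f $  expand S ::= e L
  2  $ L e      e e a f $  match e
  3  $ L        e a f $    expand L ::= e H a f
  4  $ f a H e  e a f $    match e
  5  $ f a H    a f $      expand H ::= λ
  6  $ f a      a f $      match a
  7  $ f        f $        match f
Accept reached after 7 steps.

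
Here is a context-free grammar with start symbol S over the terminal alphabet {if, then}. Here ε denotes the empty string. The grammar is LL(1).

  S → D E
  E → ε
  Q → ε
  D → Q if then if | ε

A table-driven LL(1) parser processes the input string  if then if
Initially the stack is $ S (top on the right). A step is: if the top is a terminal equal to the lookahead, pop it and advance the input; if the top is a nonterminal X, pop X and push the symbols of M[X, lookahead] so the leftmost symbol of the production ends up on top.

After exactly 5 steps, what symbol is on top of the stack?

     Stack             Input         Action
  1  $ S               if then if $  expand S → D E
  2  $ E D             if then if $  expand D → Q if then if
  3  $ E if then if Q  if then if $  expand Q → ε
  4  $ E if then if    if then if $  match if
  5  $ E if then       then if $     match then
Stack after step 5: $ E if (top = if).

if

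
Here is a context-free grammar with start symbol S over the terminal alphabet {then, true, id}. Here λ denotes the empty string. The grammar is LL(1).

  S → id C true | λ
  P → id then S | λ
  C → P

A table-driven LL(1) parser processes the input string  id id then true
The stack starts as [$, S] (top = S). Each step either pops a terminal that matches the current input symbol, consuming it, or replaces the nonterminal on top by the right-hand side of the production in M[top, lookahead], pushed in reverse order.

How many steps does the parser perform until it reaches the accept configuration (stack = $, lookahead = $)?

8

step 1: stack=$ S  input=id id then true $  — expand S → id C true
step 2: stack=$ true C id  input=id id then true $  — match id
step 3: stack=$ true C  input=id then true $  — expand C → P
step 4: stack=$ true P  input=id then true $  — expand P → id then S
step 5: stack=$ true S then id  input=id then true $  — match id
step 6: stack=$ true S then  input=then true $  — match then
step 7: stack=$ true S  input=true $  — expand S → λ
step 8: stack=$ true  input=true $  — match true
Accept reached after 8 steps.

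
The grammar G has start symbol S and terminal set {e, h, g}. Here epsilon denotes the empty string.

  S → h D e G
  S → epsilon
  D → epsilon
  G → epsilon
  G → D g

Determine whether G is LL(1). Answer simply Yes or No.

Yes

FIRST(S) = {epsilon, h}
FIRST(D) = {epsilon}
FIRST(G) = {epsilon, g}
FOLLOW(S) = {$}
FOLLOW(D) = {e, g}
FOLLOW(G) = {$}
Each cell of M receives at most one production.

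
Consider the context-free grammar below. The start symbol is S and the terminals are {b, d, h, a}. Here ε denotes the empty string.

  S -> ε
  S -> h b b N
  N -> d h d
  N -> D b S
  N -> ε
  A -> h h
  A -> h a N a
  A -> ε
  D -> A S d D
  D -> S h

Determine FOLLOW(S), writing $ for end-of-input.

FIRST(S) = {ε, h}
FIRST(A) = {ε, h}
FIRST(D) = {d, h}  (via A S d D, S h)
FIRST(N) = {ε, d, h}  (via D b S)
FOLLOW(S) includes $ since S is the start symbol.
FOLLOW(A): in D->A S d D, A is followed by S d D with FIRST {d, h}. Thus FOLLOW(A) = {d, h}.
FOLLOW(D): in N->D b S, D is followed by b S with FIRST {b}; in D->A S d D, the suffix after D is empty (adds nothing new). Thus FOLLOW(D) = {b}.
FOLLOW(S): in N->D b S, the suffix after S is empty, so FOLLOW(S) ⊇ FOLLOW(N) = {$, a, d, h}; in D->A S d D, S is followed by d D with FIRST {d}; in D->S h, S is followed by h with FIRST {h}. Thus FOLLOW(S) = {$, a, d, h}.
FOLLOW(N): in S->h b b N, the suffix after N is empty, so FOLLOW(N) ⊇ FOLLOW(S) = {$, a, d, h}; in A->h a N a, N is followed by a with FIRST {a}. Thus FOLLOW(N) = {$, a, d, h}.

{$, a, d, h}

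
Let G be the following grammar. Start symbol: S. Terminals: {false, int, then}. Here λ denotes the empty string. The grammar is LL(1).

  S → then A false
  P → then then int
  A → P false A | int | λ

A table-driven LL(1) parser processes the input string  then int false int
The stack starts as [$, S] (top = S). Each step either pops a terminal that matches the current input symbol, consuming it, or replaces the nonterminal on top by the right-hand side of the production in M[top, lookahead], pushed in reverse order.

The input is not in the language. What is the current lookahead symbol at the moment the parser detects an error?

step 1: stack=$ S  input=then int false int $  — expand S → then A false
step 2: stack=$ false A then  input=then int false int $  — match then
step 3: stack=$ false A  input=int false int $  — expand A → int
step 4: stack=$ false int  input=int false int $  — match int
step 5: stack=$ false  input=false int $  — match false
step 6: stack=$  input=int $  — error: stack empty but input remains

int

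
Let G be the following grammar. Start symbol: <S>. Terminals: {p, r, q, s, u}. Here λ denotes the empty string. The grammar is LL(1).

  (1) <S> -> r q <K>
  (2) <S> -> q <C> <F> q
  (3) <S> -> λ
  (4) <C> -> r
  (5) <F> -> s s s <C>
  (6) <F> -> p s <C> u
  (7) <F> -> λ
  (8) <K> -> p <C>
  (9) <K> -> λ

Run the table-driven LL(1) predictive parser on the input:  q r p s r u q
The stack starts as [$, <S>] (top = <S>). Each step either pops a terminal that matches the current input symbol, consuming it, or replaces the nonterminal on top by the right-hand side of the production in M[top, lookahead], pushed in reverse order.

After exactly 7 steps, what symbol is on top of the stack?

<C>

     Stack          Input            Action
  1  $ <S>          q r p s r u q $  expand <S> -> q <C> <F> q
  2  $ q <F> <C> q  q r p s r u q $  match q
  3  $ q <F> <C>    r p s r u q $    expand <C> -> r
  4  $ q <F> r      r p s r u q $    match r
  5  $ q <F>        p s r u q $      expand <F> -> p s <C> u
  6  $ q u <C> s p  p s r u q $      match p
  7  $ q u <C> s    s r u q $        match s
Stack after step 7: $ q u <C> (top = <C>).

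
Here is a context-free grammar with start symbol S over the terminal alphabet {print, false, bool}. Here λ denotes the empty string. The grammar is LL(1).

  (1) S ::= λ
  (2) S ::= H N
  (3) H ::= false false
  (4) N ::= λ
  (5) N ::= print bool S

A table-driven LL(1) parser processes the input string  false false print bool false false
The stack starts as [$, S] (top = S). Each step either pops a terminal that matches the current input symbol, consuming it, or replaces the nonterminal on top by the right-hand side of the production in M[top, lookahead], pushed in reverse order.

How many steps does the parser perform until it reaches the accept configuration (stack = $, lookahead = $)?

step 1: stack=$ S  input=false false print bool false false $  — expand S ::= H N
step 2: stack=$ N H  input=false false print bool false false $  — expand H ::= false false
step 3: stack=$ N false false  input=false false print bool false false $  — match false
step 4: stack=$ N false  input=false print bool false false $  — match false
step 5: stack=$ N  input=print bool false false $  — expand N ::= print bool S
step 6: stack=$ S bool print  input=print bool false false $  — match print
step 7: stack=$ S bool  input=bool false false $  — match bool
step 8: stack=$ S  input=false false $  — expand S ::= H N
step 9: stack=$ N H  input=false false $  — expand H ::= false false
step 10: stack=$ N false false  input=false false $  — match false
step 11: stack=$ N false  input=false $  — match false
step 12: stack=$ N  input=$  — expand N ::= λ
Accept reached after 12 steps.

12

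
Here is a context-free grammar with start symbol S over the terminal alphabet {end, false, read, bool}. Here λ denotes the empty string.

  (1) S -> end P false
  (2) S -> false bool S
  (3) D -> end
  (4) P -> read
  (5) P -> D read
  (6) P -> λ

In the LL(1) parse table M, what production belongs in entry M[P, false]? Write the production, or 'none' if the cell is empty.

FIRST(S): from S->end P false we get {end}; from S->false bool S we get {false}. So FIRST(S) = {end, false}.
FIRST(D): from D->end we get {end}. So FIRST(D) = {end}.
FIRST(P): from P->read we get {read}; from P->D read we get {end}; from P->λ we get {λ}. So FIRST(P) = {λ, end, read}.
FOLLOW(S) includes $ since S is the start symbol.
FOLLOW(P): in S->end P false, P is followed by false with FIRST {false}. Thus FOLLOW(P) = {false}.
For P -> read: FIRST(read) = {read}, so it goes in M[P, t] for t ∈ {read}.
For P -> D read: FIRST(D read) = {end}, so it goes in M[P, t] for t ∈ {end}.
For P -> λ: FIRST(λ) = {λ}, so it goes in M[P, t] for t ∈ {}; since λ ∈ FIRST, also for every t ∈ FOLLOW(P) = {false}.

P -> λ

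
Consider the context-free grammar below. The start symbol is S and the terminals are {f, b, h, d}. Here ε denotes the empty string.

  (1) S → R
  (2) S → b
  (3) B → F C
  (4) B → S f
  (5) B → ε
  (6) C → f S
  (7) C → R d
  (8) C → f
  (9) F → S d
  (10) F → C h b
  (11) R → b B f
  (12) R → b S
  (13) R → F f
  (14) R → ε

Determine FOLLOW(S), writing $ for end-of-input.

FIRST(S) = {ε, b, d, f}  (via R)
FIRST(B) = {ε, b, d, f}  (via F C, S f)
FIRST(C) = {b, d, f}  (via R d)
FIRST(F) = {b, d, f}  (via S d, C h b)
FIRST(R) = {ε, b, d, f}  (via F f)
FOLLOW(S) includes $ since S is the start symbol.
FOLLOW(B): in R→b B f, B is followed by f with FIRST {f}. Thus FOLLOW(B) = {f}.
FOLLOW(C): in B→F C, the suffix after C is empty, so FOLLOW(C) ⊇ FOLLOW(B) = {f}; in F→C h b, C is followed by h b with FIRST {h}. Thus FOLLOW(C) = {f, h}.
FOLLOW(F): in B→F C, F is followed by C with FIRST {b, d, f}; in R→F f, F is followed by f with FIRST {f}. Thus FOLLOW(F) = {b, d, f}.
FOLLOW(S): in B→S f, S is followed by f with FIRST {f}; in C→f S, the suffix after S is empty, so FOLLOW(S) ⊇ FOLLOW(C) = {f, h}; in F→S d, S is followed by d with FIRST {d}; in R→b S, the suffix after S is empty, so FOLLOW(S) ⊇ FOLLOW(R) = {$, d, f, h}. Thus FOLLOW(S) = {$, d, f, h}.
FOLLOW(R): in S→R, the suffix after R is empty, so FOLLOW(R) ⊇ FOLLOW(S) = {$, d, f, h}; in C→R d, R is followed by d with FIRST {d}. Thus FOLLOW(R) = {$, d, f, h}.

{$, d, f, h}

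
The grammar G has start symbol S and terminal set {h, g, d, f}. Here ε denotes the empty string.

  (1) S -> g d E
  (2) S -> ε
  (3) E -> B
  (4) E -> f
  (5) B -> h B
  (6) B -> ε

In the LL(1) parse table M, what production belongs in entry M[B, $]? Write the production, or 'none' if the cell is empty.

FIRST(S): from S->g d E we get {g}; from S->ε we get {ε}. So FIRST(S) = {ε, g}.
FIRST(B): from B->h B we get {h}; from B->ε we get {ε}. So FIRST(B) = {ε, h}.
FIRST(E): from E->B we get {ε, h}; from E->f we get {f}. So FIRST(E) = {ε, f, h}.
FOLLOW(S) includes $ since S is the start symbol.
FOLLOW(E): in S->g d E, the suffix after E is empty, so FOLLOW(E) ⊇ FOLLOW(S) = {$}. Thus FOLLOW(E) = {$}.
FOLLOW(B): in E->B, the suffix after B is empty, so FOLLOW(B) ⊇ FOLLOW(E) = {$}; in B->h B, the suffix after B is empty (adds nothing new). Thus FOLLOW(B) = {$}.
For B -> h B: FIRST(h B) = {h}, so it goes in M[B, t] for t ∈ {h}.
For B -> ε: FIRST(ε) = {ε}, so it goes in M[B, t] for t ∈ {}; since ε ∈ FIRST, also for every t ∈ FOLLOW(B) = {$}.

B -> ε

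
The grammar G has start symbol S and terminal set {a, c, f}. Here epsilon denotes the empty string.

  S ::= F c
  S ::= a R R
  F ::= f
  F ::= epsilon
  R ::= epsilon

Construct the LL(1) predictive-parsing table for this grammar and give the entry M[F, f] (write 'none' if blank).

FIRST(F): from F::=f we get {f}; from F::=epsilon we get {epsilon}. So FIRST(F) = {epsilon, f}.
FIRST(R): from R::=epsilon we get {epsilon}. So FIRST(R) = {epsilon}.
FIRST(S): from S::=F c we get {c, f}; from S::=a R R we get {a}. So FIRST(S) = {a, c, f}.
FOLLOW(S) includes $ since S is the start symbol.
FOLLOW(F): in S::=F c, F is followed by c with FIRST {c}. Thus FOLLOW(F) = {c}.
For F ::= f: FIRST(f) = {f}, so it goes in M[F, t] for t ∈ {f}.
For F ::= epsilon: FIRST(epsilon) = {epsilon}, so it goes in M[F, t] for t ∈ {}; since epsilon ∈ FIRST, also for every t ∈ FOLLOW(F) = {c}.

F ::= f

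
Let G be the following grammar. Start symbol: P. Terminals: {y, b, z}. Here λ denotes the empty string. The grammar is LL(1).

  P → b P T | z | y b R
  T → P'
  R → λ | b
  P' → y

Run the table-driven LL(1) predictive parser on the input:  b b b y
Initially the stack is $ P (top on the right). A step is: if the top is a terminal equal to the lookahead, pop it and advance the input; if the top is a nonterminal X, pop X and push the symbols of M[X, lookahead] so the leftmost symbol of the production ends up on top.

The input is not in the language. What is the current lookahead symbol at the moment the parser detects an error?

$

     Stack          Input      Action
  1  $ P            b b b y $  expand P → b P T
  2  $ T P b        b b b y $  match b
  3  $ T P          b b y $    expand P → b P T
  4  $ T T P b      b b y $    match b
  5  $ T T P        b y $      expand P → b P T
  6  $ T T T P b    b y $      match b
  7  $ T T T P      y $        expand P → y b R
  8  $ T T T R b y  y $        match y
  9  $ T T T R b    $          error: top is terminal b but lookahead is $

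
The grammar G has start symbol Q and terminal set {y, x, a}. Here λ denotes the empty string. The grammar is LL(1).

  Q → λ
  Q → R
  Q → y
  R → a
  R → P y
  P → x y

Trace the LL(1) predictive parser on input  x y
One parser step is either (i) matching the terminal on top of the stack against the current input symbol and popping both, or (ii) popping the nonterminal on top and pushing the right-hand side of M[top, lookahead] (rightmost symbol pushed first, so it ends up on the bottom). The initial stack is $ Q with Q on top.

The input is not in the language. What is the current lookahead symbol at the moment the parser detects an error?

$

     Stack    Input  Action
  1  $ Q      x y $  expand Q → R
  2  $ R      x y $  expand R → P y
  3  $ y P    x y $  expand P → x y
  4  $ y y x  x y $  match x
  5  $ y y    y $    match y
  6  $ y      $      error: top is terminal y but lookahead is $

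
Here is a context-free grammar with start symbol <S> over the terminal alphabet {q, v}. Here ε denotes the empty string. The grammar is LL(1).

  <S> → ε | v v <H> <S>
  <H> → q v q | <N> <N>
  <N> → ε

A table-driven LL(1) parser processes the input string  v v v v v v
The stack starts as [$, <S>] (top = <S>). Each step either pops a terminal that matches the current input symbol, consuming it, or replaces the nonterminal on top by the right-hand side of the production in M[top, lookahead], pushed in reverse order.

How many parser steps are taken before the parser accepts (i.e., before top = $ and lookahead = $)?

19

step 1: stack=$ <S>  input=v v v v v v $  — expand <S> → v v <H> <S>
step 2: stack=$ <S> <H> v v  input=v v v v v v $  — match v
step 3: stack=$ <S> <H> v  input=v v v v v $  — match v
step 4: stack=$ <S> <H>  input=v v v v $  — expand <H> → <N> <N>
step 5: stack=$ <S> <N> <N>  input=v v v v $  — expand <N> → ε
step 6: stack=$ <S> <N>  input=v v v v $  — expand <N> → ε
step 7: stack=$ <S>  input=v v v v $  — expand <S> → v v <H> <S>
step 8: stack=$ <S> <H> v v  input=v v v v $  — match v
step 9: stack=$ <S> <H> v  input=v v v $  — match v
step 10: stack=$ <S> <H>  input=v v $  — expand <H> → <N> <N>
step 11: stack=$ <S> <N> <N>  input=v v $  — expand <N> → ε
step 12: stack=$ <S> <N>  input=v v $  — expand <N> → ε
step 13: stack=$ <S>  input=v v $  — expand <S> → v v <H> <S>
step 14: stack=$ <S> <H> v v  input=v v $  — match v
step 15: stack=$ <S> <H> v  input=v $  — match v
step 16: stack=$ <S> <H>  input=$  — expand <H> → <N> <N>
step 17: stack=$ <S> <N> <N>  input=$  — expand <N> → ε
step 18: stack=$ <S> <N>  input=$  — expand <N> → ε
step 19: stack=$ <S>  input=$  — expand <S> → ε
Accept reached after 19 steps.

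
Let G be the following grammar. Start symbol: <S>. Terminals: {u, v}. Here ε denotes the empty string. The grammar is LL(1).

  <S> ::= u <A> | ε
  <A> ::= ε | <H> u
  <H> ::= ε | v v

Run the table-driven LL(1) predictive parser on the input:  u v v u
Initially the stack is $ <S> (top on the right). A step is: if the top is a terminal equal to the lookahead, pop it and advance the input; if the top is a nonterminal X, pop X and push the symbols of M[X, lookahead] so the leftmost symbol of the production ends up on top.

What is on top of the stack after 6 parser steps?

     Stack    Input      Action
  1  $ <S>    u v v u $  expand <S> ::= u <A>
  2  $ <A> u  u v v u $  match u
  3  $ <A>    v v u $    expand <A> ::= <H> u
  4  $ u <H>  v v u $    expand <H> ::= v v
  5  $ u v v  v v u $    match v
  6  $ u v    v u $      match v
Stack after step 6: $ u (top = u).

u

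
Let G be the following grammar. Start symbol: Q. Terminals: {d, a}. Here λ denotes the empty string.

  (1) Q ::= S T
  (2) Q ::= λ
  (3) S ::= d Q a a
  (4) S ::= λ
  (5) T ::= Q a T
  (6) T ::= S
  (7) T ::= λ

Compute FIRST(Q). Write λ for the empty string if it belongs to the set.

FIRST(S) = {λ, d}
FIRST(Q) = {λ, a, d}  (via S T)
FIRST(T) = {λ, a, d}  (via Q a T, S)

{λ, a, d}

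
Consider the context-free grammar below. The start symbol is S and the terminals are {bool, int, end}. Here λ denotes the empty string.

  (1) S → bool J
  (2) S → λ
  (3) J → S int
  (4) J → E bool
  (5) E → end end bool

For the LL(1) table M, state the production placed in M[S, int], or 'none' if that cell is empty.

FIRST(S): from S→bool J we get {bool}; from S→λ we get {λ}. So FIRST(S) = {λ, bool}.
FIRST(E): from E→end end bool we get {end}. So FIRST(E) = {end}.
FIRST(J): from J→S int we get {bool, int}; from J→E bool we get {end}. So FIRST(J) = {bool, end, int}.
FOLLOW(S) includes $ since S is the start symbol.
FOLLOW(S): in J→S int, S is followed by int with FIRST {int}. Thus FOLLOW(S) = {$, int}.
For S → bool J: FIRST(bool J) = {bool}, so it goes in M[S, t] for t ∈ {bool}.
For S → λ: FIRST(λ) = {λ}, so it goes in M[S, t] for t ∈ {}; since λ ∈ FIRST, also for every t ∈ FOLLOW(S) = {$, int}.

S → λ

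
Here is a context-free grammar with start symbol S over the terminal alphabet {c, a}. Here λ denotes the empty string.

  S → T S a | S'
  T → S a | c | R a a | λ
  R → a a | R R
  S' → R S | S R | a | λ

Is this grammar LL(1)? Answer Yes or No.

FIRST(S) = {λ, a, c}
FIRST(T) = {λ, a, c}
FIRST(R) = {a}
FIRST(S') = {λ, a, c}
FOLLOW(S) = {$, a}
FOLLOW(T) = {a, c}
FOLLOW(R) = {$, a, c}
FOLLOW(S') = {$, a}
Cell M[R, a] receives both R → a a and R → R R — the grammar is not LL(1).

No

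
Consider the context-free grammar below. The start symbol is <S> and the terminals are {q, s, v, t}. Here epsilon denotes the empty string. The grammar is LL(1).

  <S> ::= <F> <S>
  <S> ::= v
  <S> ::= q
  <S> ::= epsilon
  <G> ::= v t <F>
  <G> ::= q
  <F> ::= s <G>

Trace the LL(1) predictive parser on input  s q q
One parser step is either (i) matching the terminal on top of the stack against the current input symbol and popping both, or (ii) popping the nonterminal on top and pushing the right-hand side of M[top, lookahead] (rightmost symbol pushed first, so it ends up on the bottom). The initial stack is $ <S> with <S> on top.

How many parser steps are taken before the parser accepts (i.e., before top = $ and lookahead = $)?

step 1: stack=$ <S>  input=s q q $  — expand <S> ::= <F> <S>
step 2: stack=$ <S> <F>  input=s q q $  — expand <F> ::= s <G>
step 3: stack=$ <S> <G> s  input=s q q $  — match s
step 4: stack=$ <S> <G>  input=q q $  — expand <G> ::= q
step 5: stack=$ <S> q  input=q q $  — match q
step 6: stack=$ <S>  input=q $  — expand <S> ::= q
step 7: stack=$ q  input=q $  — match q
Accept reached after 7 steps.

7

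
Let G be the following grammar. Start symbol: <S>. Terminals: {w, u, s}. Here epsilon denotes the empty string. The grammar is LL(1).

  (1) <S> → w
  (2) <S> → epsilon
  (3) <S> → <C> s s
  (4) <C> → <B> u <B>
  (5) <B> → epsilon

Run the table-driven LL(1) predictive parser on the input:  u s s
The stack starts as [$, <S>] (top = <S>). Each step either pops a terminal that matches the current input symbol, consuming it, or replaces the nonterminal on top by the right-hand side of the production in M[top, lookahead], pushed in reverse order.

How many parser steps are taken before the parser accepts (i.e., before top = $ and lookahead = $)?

step 1: stack=$ <S>  input=u s s $  — expand <S> → <C> s s
step 2: stack=$ s s <C>  input=u s s $  — expand <C> → <B> u <B>
step 3: stack=$ s s <B> u <B>  input=u s s $  — expand <B> → epsilon
step 4: stack=$ s s <B> u  input=u s s $  — match u
step 5: stack=$ s s <B>  input=s s $  — expand <B> → epsilon
step 6: stack=$ s s  input=s s $  — match s
step 7: stack=$ s  input=s $  — match s
Accept reached after 7 steps.

7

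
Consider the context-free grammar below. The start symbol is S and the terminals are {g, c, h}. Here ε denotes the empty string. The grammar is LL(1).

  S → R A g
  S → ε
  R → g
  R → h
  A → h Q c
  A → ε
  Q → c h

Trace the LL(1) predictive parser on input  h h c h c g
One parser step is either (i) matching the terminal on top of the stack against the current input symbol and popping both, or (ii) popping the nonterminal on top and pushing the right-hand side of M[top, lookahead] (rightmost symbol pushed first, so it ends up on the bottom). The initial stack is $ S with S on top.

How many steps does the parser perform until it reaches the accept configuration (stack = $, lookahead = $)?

step 1: stack=$ S  input=h h c h c g $  — expand S → R A g
step 2: stack=$ g A R  input=h h c h c g $  — expand R → h
step 3: stack=$ g A h  input=h h c h c g $  — match h
step 4: stack=$ g A  input=h c h c g $  — expand A → h Q c
step 5: stack=$ g c Q h  input=h c h c g $  — match h
step 6: stack=$ g c Q  input=c h c g $  — expand Q → c h
step 7: stack=$ g c h c  input=c h c g $  — match c
step 8: stack=$ g c h  input=h c g $  — match h
step 9: stack=$ g c  input=c g $  — match c
step 10: stack=$ g  input=g $  — match g
Accept reached after 10 steps.

10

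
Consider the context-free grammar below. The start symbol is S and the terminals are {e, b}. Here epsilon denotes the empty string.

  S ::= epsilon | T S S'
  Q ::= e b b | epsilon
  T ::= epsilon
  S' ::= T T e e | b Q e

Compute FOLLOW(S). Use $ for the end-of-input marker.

FIRST(Q) = {epsilon, e}
FIRST(T) = {epsilon}
FIRST(S') = {b, e}  (via T T e e)
FIRST(S) = {epsilon, b, e}  (via T S S')
FOLLOW(S) includes $ since S is the start symbol.
FOLLOW(S): in S::=T S S', S is followed by S' with FIRST {b, e}. Thus FOLLOW(S) = {$, b, e}.
FOLLOW(Q): in S'::=b Q e, Q is followed by e with FIRST {e}. Thus FOLLOW(Q) = {e}.
FOLLOW(T): in S::=T S S', T is followed by S S' with FIRST {b, e}; in S'::=T T e e (occurrence 1), T is followed by T e e with FIRST {e}; in S'::=T T e e (occurrence 2), T is followed by e e with FIRST {e}. Thus FOLLOW(T) = {b, e}.
FOLLOW(S'): in S::=T S S', the suffix after S' is empty, so FOLLOW(S') ⊇ FOLLOW(S) = {$, b, e}. Thus FOLLOW(S') = {$, b, e}.

{$, b, e}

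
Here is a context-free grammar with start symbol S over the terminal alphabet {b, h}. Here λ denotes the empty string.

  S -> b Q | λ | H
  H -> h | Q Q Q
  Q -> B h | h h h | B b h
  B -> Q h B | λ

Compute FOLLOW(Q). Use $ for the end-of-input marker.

FIRST(S): from S->b Q we get {b}; from S->λ we get {λ}; from S->H we get {b, h}. So FIRST(S) = {λ, b, h}.
FIRST(H): from H->h we get {h}; from H->Q Q Q we get {b, h}. So FIRST(H) = {b, h}.
FIRST(Q): from Q->B h we get {b, h}; from Q->h h h we get {h}; from Q->B b h we get {b, h}. So FIRST(Q) = {b, h}.
FIRST(B): from B->Q h B we get {b, h}; from B->λ we get {λ}. So FIRST(B) = {λ, b, h}.
FOLLOW(S) includes $ since S is the start symbol.
FOLLOW(S): S appears on no right-hand side. Thus FOLLOW(S) = {$}.
FOLLOW(H): in S->H, the suffix after H is empty, so FOLLOW(H) ⊇ FOLLOW(S) = {$}. Thus FOLLOW(H) = {$}.
FOLLOW(Q): in S->b Q, the suffix after Q is empty, so FOLLOW(Q) ⊇ FOLLOW(S) = {$}; in H->Q Q Q (occurrence 1), Q is followed by Q Q with FIRST {b, h}; in H->Q Q Q (occurrence 2), Q is followed by Q with FIRST {b, h}; in H->Q Q Q (occurrence 3), the suffix after Q is empty, so FOLLOW(Q) ⊇ FOLLOW(H) = {$}; in B->Q h B, Q is followed by h B with FIRST {h}. Thus FOLLOW(Q) = {$, b, h}.
FOLLOW(B): in Q->B h, B is followed by h with FIRST {h}; in Q->B b h, B is followed by b h with FIRST {b}; in B->Q h B, the suffix after B is empty (adds nothing new). Thus FOLLOW(B) = {b, h}.

{$, b, h}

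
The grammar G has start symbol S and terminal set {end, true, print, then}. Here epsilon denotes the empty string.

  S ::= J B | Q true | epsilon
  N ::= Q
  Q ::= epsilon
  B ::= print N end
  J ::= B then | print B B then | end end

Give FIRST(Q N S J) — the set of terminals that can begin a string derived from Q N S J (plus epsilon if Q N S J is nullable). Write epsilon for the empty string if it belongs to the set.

FIRST(Q): from Q::=epsilon we get {epsilon}. So FIRST(Q) = {epsilon}.
FIRST(B): from B::=print N end we get {print}. So FIRST(B) = {print}.
FIRST(N): from N::=Q we get {epsilon}. So FIRST(N) = {epsilon}.
FIRST(J): from J::=B then we get {print}; from J::=print B B then we get {print}; from J::=end end we get {end}. So FIRST(J) = {end, print}.
FIRST(S): from S::=J B we get {end, print}; from S::=Q true we get {true}; from S::=epsilon we get {epsilon}. So FIRST(S) = {epsilon, end, print, true}.
FIRST(Q N S J): take FIRST of each symbol in turn, carrying on past any symbol whose FIRST contains epsilon; result {end, print, true}.

{end, print, true}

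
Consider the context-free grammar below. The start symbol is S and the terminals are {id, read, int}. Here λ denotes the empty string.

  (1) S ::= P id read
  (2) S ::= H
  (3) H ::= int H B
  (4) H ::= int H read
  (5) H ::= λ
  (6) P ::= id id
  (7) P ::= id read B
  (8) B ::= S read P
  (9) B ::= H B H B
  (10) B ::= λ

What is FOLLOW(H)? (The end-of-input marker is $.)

FIRST(H): from H::=int H B we get {int}; from H::=int H read we get {int}; from H::=λ we get {λ}. So FIRST(H) = {λ, int}.
FIRST(P): from P::=id id we get {id}; from P::=id read B we get {id}. So FIRST(P) = {id}.
FIRST(S): from S::=P id read we get {id}; from S::=H we get {λ, int}. So FIRST(S) = {λ, id, int}.
FIRST(B): from B::=S read P we get {id, int, read}; from B::=H B H B we get {λ, id, int, read}; from B::=λ we get {λ}. So FIRST(B) = {λ, id, int, read}.
FOLLOW(S) includes $ since S is the start symbol.
FOLLOW(S): in B::=S read P, S is followed by read P with FIRST {read}. Thus FOLLOW(S) = {$, read}.
FOLLOW(H): in S::=H, the suffix after H is empty, so FOLLOW(H) ⊇ FOLLOW(S) = {$, read}; in H::=int H B, H is followed by B with FIRST {λ, id, int, read}; in H::=int H B, the suffix after H is nullable (adds nothing new); in H::=int H read, H is followed by read with FIRST {read}; in B::=H B H B (occurrence 1), H is followed by B H B with FIRST {λ, id, int, read}; in B::=H B H B (occurrence 1), the suffix after H is nullable, so FOLLOW(H) ⊇ FOLLOW(B) = {$, id, int, read}; in B::=H B H B (occurrence 2), H is followed by B with FIRST {λ, id, int, read}; in B::=H B H B (occurrence 2), the suffix after H is nullable, so FOLLOW(H) ⊇ FOLLOW(B) = {$, id, int, read}. Thus FOLLOW(H) = {$, id, int, read}.
FOLLOW(P): in S::=P id read, P is followed by id read with FIRST {id}; in B::=S read P, the suffix after P is empty, so FOLLOW(P) ⊇ FOLLOW(B) = {$, id, int, read}. Thus FOLLOW(P) = {$, id, int, read}.
FOLLOW(B): in H::=int H B, the suffix after B is empty, so FOLLOW(B) ⊇ FOLLOW(H) = {$, id, int, read}; in P::=id read B, the suffix after B is empty, so FOLLOW(B) ⊇ FOLLOW(P) = {$, id, int, read}; in B::=H B H B (occurrence 1), B is followed by H B with FIRST {λ, id, int, read}; in B::=H B H B (occurrence 1), the suffix after B is nullable (adds nothing new); in B::=H B H B (occurrence 2), the suffix after B is empty (adds nothing new). Thus FOLLOW(B) = {$, id, int, read}.

{$, id, int, read}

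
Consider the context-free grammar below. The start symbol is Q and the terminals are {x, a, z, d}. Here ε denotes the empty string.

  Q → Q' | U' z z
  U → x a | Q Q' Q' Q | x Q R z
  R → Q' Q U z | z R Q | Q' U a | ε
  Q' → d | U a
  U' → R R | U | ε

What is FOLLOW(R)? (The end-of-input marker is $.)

FIRST(Q): from Q→Q' we get {d, x, z}; from Q→U' z z we get {d, x, z}. So FIRST(Q) = {d, x, z}.
FIRST(U): from U→x a we get {x}; from U→Q Q' Q' Q we get {d, x, z}; from U→x Q R z we get {x}. So FIRST(U) = {d, x, z}.
FIRST(Q'): from Q'→d we get {d}; from Q'→U a we get {d, x, z}. So FIRST(Q') = {d, x, z}.
FIRST(R): from R→Q' Q U z we get {d, x, z}; from R→z R Q we get {z}; from R→Q' U a we get {d, x, z}; from R→ε we get {ε}. So FIRST(R) = {ε, d, x, z}.
FIRST(U'): from U'→R R we get {ε, d, x, z}; from U'→U we get {d, x, z}; from U'→ε we get {ε}. So FIRST(U') = {ε, d, x, z}.
FOLLOW(Q) includes $ since Q is the start symbol.
FOLLOW(U'): in Q→U' z z, U' is followed by z z with FIRST {z}. Thus FOLLOW(U') = {z}.
FOLLOW(U): in R→Q' Q U z, U is followed by z with FIRST {z}; in R→Q' U a, U is followed by a with FIRST {a}; in Q'→U a, U is followed by a with FIRST {a}; in U'→U, the suffix after U is empty, so FOLLOW(U) ⊇ FOLLOW(U') = {z}. Thus FOLLOW(U) = {a, z}.
FOLLOW(R): in U→x Q R z, R is followed by z with FIRST {z}; in R→z R Q, R is followed by Q with FIRST {d, x, z}; in U'→R R (occurrence 1), R is followed by R with FIRST {ε, d, x, z}; in U'→R R (occurrence 1), the suffix after R is nullable, so FOLLOW(R) ⊇ FOLLOW(U') = {z}; in U'→R R (occurrence 2), the suffix after R is empty, so FOLLOW(R) ⊇ FOLLOW(U') = {z}. Thus FOLLOW(R) = {d, x, z}.
FOLLOW(Q): in U→Q Q' Q' Q (occurrence 1), Q is followed by Q' Q' Q with FIRST {d, x, z}; in U→Q Q' Q' Q (occurrence 2), the suffix after Q is empty, so FOLLOW(Q) ⊇ FOLLOW(U) = {a, z}; in U→x Q R z, Q is followed by R z with FIRST {d, x, z}; in R→Q' Q U z, Q is followed by U z with FIRST {d, x, z}; in R→z R Q, the suffix after Q is empty, so FOLLOW(Q) ⊇ FOLLOW(R) = {d, x, z}. Thus FOLLOW(Q) = {$, a, d, x, z}.
FOLLOW(Q'): in Q→Q', the suffix after Q' is empty, so FOLLOW(Q') ⊇ FOLLOW(Q) = {$, a, d, x, z}; in U→Q Q' Q' Q (occurrence 1), Q' is followed by Q' Q with FIRST {d, x, z}; in U→Q Q' Q' Q (occurrence 2), Q' is followed by Q with FIRST {d, x, z}; in R→Q' Q U z, Q' is followed by Q U z with FIRST {d, x, z}; in R→Q' U a, Q' is followed by U a with FIRST {d, x, z}. Thus FOLLOW(Q') = {$, a, d, x, z}.

{d, x, z}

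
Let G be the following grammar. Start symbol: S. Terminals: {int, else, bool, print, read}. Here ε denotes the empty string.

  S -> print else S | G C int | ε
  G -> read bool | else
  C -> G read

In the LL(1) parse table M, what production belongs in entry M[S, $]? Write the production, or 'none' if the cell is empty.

S -> ε

FIRST(G) = {else, read}
FIRST(S) = {ε, else, print, read}  (via G C int)
FIRST(C) = {else, read}  (via G read)
FOLLOW(S) includes $ since S is the start symbol.
FOLLOW(S): in S->print else S, the suffix after S is empty (adds nothing new). Thus FOLLOW(S) = {$}.
For S -> print else S: FIRST(print else S) = {print}, so it goes in M[S, t] for t ∈ {print}.
For S -> G C int: FIRST(G C int) = {else, read}, so it goes in M[S, t] for t ∈ {else, read}.
For S -> ε: FIRST(ε) = {ε}, so it goes in M[S, t] for t ∈ {}; since ε ∈ FIRST, also for every t ∈ FOLLOW(S) = {$}.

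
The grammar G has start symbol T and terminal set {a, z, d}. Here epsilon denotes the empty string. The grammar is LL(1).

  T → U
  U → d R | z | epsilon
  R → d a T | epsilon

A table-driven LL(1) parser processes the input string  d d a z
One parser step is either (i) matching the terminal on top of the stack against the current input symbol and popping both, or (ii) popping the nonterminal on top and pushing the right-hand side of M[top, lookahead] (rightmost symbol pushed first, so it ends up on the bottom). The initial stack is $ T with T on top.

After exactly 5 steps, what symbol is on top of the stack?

a

     Stack    Input      Action
  1  $ T      d d a z $  expand T → U
  2  $ U      d d a z $  expand U → d R
  3  $ R d    d d a z $  match d
  4  $ R      d a z $    expand R → d a T
  5  $ T a d  d a z $    match d
Stack after step 5: $ T a (top = a).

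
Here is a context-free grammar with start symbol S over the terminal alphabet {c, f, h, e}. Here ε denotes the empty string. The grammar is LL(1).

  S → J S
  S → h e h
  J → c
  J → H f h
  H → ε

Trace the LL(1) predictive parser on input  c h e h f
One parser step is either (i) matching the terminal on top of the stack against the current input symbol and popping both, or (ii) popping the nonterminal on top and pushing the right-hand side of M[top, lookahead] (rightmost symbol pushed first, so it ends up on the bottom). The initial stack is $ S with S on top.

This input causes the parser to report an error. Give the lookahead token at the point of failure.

f

     Stack    Input        Action
  1  $ S      c h e h f $  expand S → J S
  2  $ S J    c h e h f $  expand J → c
  3  $ S c    c h e h f $  match c
  4  $ S      h e h f $    expand S → h e h
  5  $ h e h  h e h f $    match h
  6  $ h e    e h f $      match e
  7  $ h      h f $        match h
  8  $        f $          error: stack empty but input remains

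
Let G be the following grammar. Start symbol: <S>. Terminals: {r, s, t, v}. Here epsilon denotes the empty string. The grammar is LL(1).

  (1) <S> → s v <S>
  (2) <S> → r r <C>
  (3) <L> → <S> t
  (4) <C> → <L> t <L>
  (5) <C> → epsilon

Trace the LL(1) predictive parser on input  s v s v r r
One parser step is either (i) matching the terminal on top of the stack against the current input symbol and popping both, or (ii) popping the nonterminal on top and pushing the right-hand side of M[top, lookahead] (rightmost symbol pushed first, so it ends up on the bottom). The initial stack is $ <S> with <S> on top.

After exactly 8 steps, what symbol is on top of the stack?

step 1: stack=$ <S>  input=s v s v r r $  — expand <S> → s v <S>
step 2: stack=$ <S> v s  input=s v s v r r $  — match s
step 3: stack=$ <S> v  input=v s v r r $  — match v
step 4: stack=$ <S>  input=s v r r $  — expand <S> → s v <S>
step 5: stack=$ <S> v s  input=s v r r $  — match s
step 6: stack=$ <S> v  input=v r r $  — match v
step 7: stack=$ <S>  input=r r $  — expand <S> → r r <C>
step 8: stack=$ <C> r r  input=r r $  — match r
Stack after step 8: $ <C> r (top = r).

r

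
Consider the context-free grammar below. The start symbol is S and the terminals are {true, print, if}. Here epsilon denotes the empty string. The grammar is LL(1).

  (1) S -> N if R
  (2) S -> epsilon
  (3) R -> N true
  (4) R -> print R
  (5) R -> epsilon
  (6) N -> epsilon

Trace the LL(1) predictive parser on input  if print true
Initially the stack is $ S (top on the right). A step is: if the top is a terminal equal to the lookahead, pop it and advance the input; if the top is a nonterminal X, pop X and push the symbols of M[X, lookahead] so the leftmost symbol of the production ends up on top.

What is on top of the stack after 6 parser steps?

N

step 1: stack=$ S  input=if print true $  — expand S -> N if R
step 2: stack=$ R if N  input=if print true $  — expand N -> epsilon
step 3: stack=$ R if  input=if print true $  — match if
step 4: stack=$ R  input=print true $  — expand R -> print R
step 5: stack=$ R print  input=print true $  — match print
step 6: stack=$ R  input=true $  — expand R -> N true
Stack after step 6: $ true N (top = N).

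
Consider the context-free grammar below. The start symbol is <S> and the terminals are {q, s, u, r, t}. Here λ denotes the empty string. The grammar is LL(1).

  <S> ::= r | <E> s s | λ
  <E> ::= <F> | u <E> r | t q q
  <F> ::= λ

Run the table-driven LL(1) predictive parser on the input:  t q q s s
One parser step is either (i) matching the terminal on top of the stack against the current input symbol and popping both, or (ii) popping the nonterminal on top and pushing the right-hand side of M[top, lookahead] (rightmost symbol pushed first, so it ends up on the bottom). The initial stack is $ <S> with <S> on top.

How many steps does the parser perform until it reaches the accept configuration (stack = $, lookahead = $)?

step 1: stack=$ <S>  input=t q q s s $  — expand <S> ::= <E> s s
step 2: stack=$ s s <E>  input=t q q s s $  — expand <E> ::= t q q
step 3: stack=$ s s q q t  input=t q q s s $  — match t
step 4: stack=$ s s q q  input=q q s s $  — match q
step 5: stack=$ s s q  input=q s s $  — match q
step 6: stack=$ s s  input=s s $  — match s
step 7: stack=$ s  input=s $  — match s
Accept reached after 7 steps.

7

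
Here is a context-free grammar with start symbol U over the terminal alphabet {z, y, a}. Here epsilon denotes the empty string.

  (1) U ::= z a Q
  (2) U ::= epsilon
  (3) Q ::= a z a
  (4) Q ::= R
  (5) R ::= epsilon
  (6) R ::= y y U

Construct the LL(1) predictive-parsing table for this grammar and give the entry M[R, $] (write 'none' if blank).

FIRST(U) = {epsilon, z}
FIRST(R) = {epsilon, y}
FIRST(Q) = {epsilon, a, y}  (via R)
FOLLOW(U) includes $ since U is the start symbol.
FOLLOW(Q): in U::=z a Q, the suffix after Q is empty, so FOLLOW(Q) ⊇ FOLLOW(U) = {$}. Thus FOLLOW(Q) = {$}.
FOLLOW(R): in Q::=R, the suffix after R is empty, so FOLLOW(R) ⊇ FOLLOW(Q) = {$}. Thus FOLLOW(R) = {$}.
For R ::= epsilon: FIRST(epsilon) = {epsilon}, so it goes in M[R, t] for t ∈ {}; since epsilon ∈ FIRST, also for every t ∈ FOLLOW(R) = {$}.
For R ::= y y U: FIRST(y y U) = {y}, so it goes in M[R, t] for t ∈ {y}.

R ::= epsilon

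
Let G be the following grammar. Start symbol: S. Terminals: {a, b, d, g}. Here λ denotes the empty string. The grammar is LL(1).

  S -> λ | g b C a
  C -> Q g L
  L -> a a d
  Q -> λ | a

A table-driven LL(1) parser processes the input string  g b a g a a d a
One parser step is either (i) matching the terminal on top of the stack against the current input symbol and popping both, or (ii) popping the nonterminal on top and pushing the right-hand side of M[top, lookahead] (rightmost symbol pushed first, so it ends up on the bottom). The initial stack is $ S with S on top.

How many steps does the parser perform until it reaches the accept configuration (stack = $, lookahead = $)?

step 1: stack=$ S  input=g b a g a a d a $  — expand S -> g b C a
step 2: stack=$ a C b g  input=g b a g a a d a $  — match g
step 3: stack=$ a C b  input=b a g a a d a $  — match b
step 4: stack=$ a C  input=a g a a d a $  — expand C -> Q g L
step 5: stack=$ a L g Q  input=a g a a d a $  — expand Q -> a
step 6: stack=$ a L g a  input=a g a a d a $  — match a
step 7: stack=$ a L g  input=g a a d a $  — match g
step 8: stack=$ a L  input=a a d a $  — expand L -> a a d
step 9: stack=$ a d a a  input=a a d a $  — match a
step 10: stack=$ a d a  input=a d a $  — match a
step 11: stack=$ a d  input=d a $  — match d
step 12: stack=$ a  input=a $  — match a
Accept reached after 12 steps.

12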